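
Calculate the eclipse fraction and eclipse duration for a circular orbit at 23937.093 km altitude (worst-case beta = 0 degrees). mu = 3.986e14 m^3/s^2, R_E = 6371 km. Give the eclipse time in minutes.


r = 30308.0930 km
T = 875.1810 min
Eclipse fraction = arcsin(R_E/r)/pi = arcsin(6371.0000/30308.0930)/pi
= arcsin(0.2102079)/pi = 0.06741408
Eclipse duration = 0.06741408 * 875.1810 = 58.9995 min

58.9995 minutes


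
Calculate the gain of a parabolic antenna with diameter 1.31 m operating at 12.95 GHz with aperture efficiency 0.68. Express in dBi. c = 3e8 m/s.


lambda = c/f = 3e8 / 1.295e+10 = 0.02316602 m
G = eta*(pi*D/lambda)^2 = 0.68*(pi*1.31/0.02316602)^2
G = 21460.9171 (linear)
G = 10*log10(21460.9171) = 43.3165 dBi

43.3165 dBi


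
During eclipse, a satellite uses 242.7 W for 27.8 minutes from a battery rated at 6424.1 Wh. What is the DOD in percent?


E_used = P * t / 60 = 242.7 * 27.8 / 60 = 112.4510 Wh
DOD = E_used / E_total * 100 = 112.4510 / 6424.1 * 100
DOD = 1.7505 %

1.7505 %


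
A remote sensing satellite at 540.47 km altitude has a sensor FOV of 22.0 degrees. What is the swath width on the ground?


FOV = 22.0 deg = 0.3839724 rad
swath = 2 * alt * tan(FOV/2) = 2 * 540.47 * tan(0.1919862)
swath = 2 * 540.47 * 0.1943803
swath = 210.1135 km

210.1135 km


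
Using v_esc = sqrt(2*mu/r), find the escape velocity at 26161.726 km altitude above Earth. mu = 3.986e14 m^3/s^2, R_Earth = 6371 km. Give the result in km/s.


r = 6371.0 + 26161.726 = 32532.7260 km = 3.2532726e+07 m
v_esc = sqrt(2*mu/r) = sqrt(2*3.986e14 / 3.2532726e+07)
v_esc = 4950.2077 m/s = 4.9502 km/s

4.9502 km/s


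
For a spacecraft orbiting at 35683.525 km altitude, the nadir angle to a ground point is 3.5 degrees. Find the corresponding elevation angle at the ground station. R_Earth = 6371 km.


r = R_E + alt = 42054.5250 km
Law of sines in the satellite / Earth-center / ground-point triangle:
  sin(nadir)/R_E = sin(90 + el)/r  =>  cos(el) = (r/R_E)*sin(nadir)
cos(el) = (42054.5250 / 6371.0000) * sin(3.5 deg) = 0.4029771
el = arccos(0.4029771) = 66.2356 deg
(Earth-central angle = 90 - nadir - el = 20.2644 deg)

66.2356 degrees


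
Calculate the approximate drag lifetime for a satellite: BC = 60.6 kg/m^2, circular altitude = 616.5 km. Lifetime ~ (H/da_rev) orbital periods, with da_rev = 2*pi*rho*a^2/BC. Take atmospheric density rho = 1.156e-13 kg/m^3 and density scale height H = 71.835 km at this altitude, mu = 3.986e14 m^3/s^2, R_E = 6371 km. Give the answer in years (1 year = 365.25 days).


a = R_E + alt = 6987.5000 km = 6.9875e+06 m
da_rev = 2*pi*rho*a^2/BC = 2*pi*1.156e-13*(6.9875e+06)^2/60.6 = 0.585205932 m per revolution
N = H/da_rev = 71835.0000 m / 0.585205932 m = 122751.6606 revolutions
P = 2*pi*sqrt(a^3/mu) = 5812.9147 s
lifetime = N*P = 122751.6606 * 5812.9147 = 7.1354494e+08 s = 8258.6219 days
years = 8258.6219 / 365.25 = 22.6109 years

22.6109 years


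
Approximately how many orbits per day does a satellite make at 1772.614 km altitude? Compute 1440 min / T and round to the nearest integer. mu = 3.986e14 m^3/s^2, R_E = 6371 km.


r = 8.143614e+06 m
T = 2*pi*sqrt(r^3/mu) = 7313.6975 s = 121.8950 min
revs/day = 1440 / 121.8950 = 11.8135
Rounded: 12 revolutions per day

12 revolutions per day


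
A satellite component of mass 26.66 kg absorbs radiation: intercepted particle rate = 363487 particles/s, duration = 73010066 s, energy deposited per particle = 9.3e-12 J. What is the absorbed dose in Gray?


Total energy deposited = rate * time * E_per
  = 363487 * 73010066 * 9.3e-12 = 246.8054 J
Dose = E_total / mass = 246.8054 / 26.66
Dose = 9.2575 Gy

9.2575 Gy


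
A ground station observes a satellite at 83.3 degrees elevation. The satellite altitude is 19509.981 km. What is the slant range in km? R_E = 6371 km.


h = 19509.981 km, el = 83.3 deg
d = -R_E*sin(el) + sqrt((R_E*sin(el))^2 + 2*R_E*h + h^2)
d = -6371.0000*sin(1.4539) + sqrt((6371.0000*0.9931706)^2 + 2*6371.0000*19509.981 + 19509.981^2)
d = 19542.8146 km

19542.8146 km


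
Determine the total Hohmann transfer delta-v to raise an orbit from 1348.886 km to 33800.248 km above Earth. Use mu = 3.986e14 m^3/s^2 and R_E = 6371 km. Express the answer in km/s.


r1 = 7719.8860 km = 7.719886e+06 m
r2 = 40171.2480 km = 4.0171248e+07 m
dv1 = sqrt(mu/r1)*(sqrt(2*r2/(r1+r2)) - 1) = 2121.3670 m/s
dv2 = sqrt(mu/r2)*(1 - sqrt(2*r1/(r1+r2))) = 1361.4417 m/s
total dv = |dv1| + |dv2| = 2121.3670 + 1361.4417 = 3482.8087 m/s = 3.4828 km/s

3.4828 km/s


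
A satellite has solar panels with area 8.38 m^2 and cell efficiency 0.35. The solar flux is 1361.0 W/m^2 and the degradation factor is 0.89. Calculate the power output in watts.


P = area * eta * S * degradation
P = 8.38 * 0.35 * 1361.0 * 0.89
P = 3552.7136 W

3552.7136 W


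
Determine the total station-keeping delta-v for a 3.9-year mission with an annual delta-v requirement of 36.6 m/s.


dV = rate * years = 36.6 * 3.9
dV = 142.7400 m/s

142.7400 m/s


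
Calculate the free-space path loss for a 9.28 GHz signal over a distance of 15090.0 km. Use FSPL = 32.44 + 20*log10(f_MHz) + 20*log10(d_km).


f = 9.28 GHz = 9280.0000 MHz
d = 15090.0 km
FSPL = 32.44 + 20*log10(9280.0000) + 20*log10(15090.0)
FSPL = 32.44 + 79.3510 + 83.5738
FSPL = 195.3647 dB

195.3647 dB


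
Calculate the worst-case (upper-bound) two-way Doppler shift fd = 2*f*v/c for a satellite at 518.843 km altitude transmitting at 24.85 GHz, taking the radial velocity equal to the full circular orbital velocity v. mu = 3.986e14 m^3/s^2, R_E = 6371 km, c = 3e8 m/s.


r = 6.889843e+06 m
v = sqrt(mu/r) = 7606.1342 m/s (worst-case radial velocity)
f = 24.85 GHz = 2.485e+10 Hz
fd = 2*f*v/c = 2*2.485e+10*7606.1342/3.0e+08
fd = 1.2600829e+06 Hz

1.2601e+06 Hz


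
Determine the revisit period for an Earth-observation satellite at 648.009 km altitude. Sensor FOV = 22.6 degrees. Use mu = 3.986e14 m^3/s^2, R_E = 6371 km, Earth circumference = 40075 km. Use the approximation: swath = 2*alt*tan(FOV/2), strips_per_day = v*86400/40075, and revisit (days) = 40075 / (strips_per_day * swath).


swath = 2*648.009*tan(0.1972222) = 258.9700 km
v = sqrt(mu/r) = 7535.8240 m/s = 7.5358 km/s
strips/day = v*86400/40075 = 7.5358*86400/40075 = 16.2469
coverage/day = strips * swath = 16.2469 * 258.9700 = 4207.4633 km
revisit = 40075 / 4207.4633 = 9.5247 days

9.5247 days


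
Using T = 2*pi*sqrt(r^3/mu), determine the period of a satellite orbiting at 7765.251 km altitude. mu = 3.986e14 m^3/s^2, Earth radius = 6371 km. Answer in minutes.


r = 14136.2510 km = 1.4136251e+07 m
T = 2*pi*sqrt(r^3/mu) = 2*pi*sqrt(2.8248978e+21 / 3.986e14)
T = 16726.7896 s = 278.7798 min

278.7798 minutes


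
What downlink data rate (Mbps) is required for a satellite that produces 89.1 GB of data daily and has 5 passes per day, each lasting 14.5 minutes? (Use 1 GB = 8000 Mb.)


total contact time = 5 * 14.5 * 60 = 4350.0000 s
data = 89.1 GB = 712800.0000 Mb
rate = 712800.0000 / 4350.0000 = 163.8621 Mbps

163.8621 Mbps


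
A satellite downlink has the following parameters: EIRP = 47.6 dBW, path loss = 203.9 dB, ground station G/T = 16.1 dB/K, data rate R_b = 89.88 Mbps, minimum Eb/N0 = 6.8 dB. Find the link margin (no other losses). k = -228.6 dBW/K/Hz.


C/N0 = EIRP - FSPL + G/T - k = 47.6 - 203.9 + 16.1 - (-228.6)
C/N0 = 88.4000 dB-Hz
R_b = 89.88 Mbps = 8.988e+07 bps -> 10*log10(R_b) = 79.5366 dB-Hz
Eb/N0 = C/N0 - 10*log10(R_b) = 88.4000 - 79.5366 = 8.8634 dB
Margin = Eb/N0 - Eb/N0_req = 8.8634 - 6.8 = 2.0634 dB (link closes)

2.0634 dB


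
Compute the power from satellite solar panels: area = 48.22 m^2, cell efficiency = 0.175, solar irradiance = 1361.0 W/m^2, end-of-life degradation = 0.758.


P = area * eta * S * degradation
P = 48.22 * 0.175 * 1361.0 * 0.758
P = 8705.4773 W

8705.4773 W


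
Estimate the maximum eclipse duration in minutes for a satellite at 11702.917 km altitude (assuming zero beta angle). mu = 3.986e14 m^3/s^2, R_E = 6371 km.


r = 18073.9170 km
T = 403.0309 min
Eclipse fraction = arcsin(R_E/r)/pi = arcsin(6371.0000/18073.9170)/pi
= arcsin(0.3524969)/pi = 0.1146673
Eclipse duration = 0.1146673 * 403.0309 = 46.2145 min

46.2145 minutes


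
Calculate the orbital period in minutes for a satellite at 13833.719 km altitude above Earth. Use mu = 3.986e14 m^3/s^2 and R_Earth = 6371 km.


r = 20204.7190 km = 2.0204719e+07 m
T = 2*pi*sqrt(r^3/mu) = 2*pi*sqrt(8.248186e+21 / 3.986e14)
T = 28581.8571 s = 476.3643 min

476.3643 minutes


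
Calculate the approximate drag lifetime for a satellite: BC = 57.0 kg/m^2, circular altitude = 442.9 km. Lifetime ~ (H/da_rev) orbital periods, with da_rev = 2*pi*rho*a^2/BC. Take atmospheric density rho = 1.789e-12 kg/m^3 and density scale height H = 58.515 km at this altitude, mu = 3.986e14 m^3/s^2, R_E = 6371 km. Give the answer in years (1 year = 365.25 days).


a = R_E + alt = 6813.9000 km = 6.8139e+06 m
da_rev = 2*pi*rho*a^2/BC = 2*pi*1.789e-12*(6.8139e+06)^2/57.0 = 9.156023 m per revolution
N = H/da_rev = 58515.0000 m / 9.156023 m = 6390.8753 revolutions
P = 2*pi*sqrt(a^3/mu) = 5597.6386 s
lifetime = N*P = 6390.8753 * 5597.6386 = 3.577381e+07 s = 414.0487 days
years = 414.0487 / 365.25 = 1.1336 years

1.1336 years


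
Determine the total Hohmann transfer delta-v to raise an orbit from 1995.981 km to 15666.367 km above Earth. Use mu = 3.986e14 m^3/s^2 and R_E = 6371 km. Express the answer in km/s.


r1 = 8366.9810 km = 8.366981e+06 m
r2 = 22037.3670 km = 2.2037367e+07 m
dv1 = sqrt(mu/r1)*(sqrt(2*r2/(r1+r2)) - 1) = 1408.0480 m/s
dv2 = sqrt(mu/r2)*(1 - sqrt(2*r1/(r1+r2))) = 1097.7831 m/s
total dv = |dv1| + |dv2| = 1408.0480 + 1097.7831 = 2505.8311 m/s = 2.5058 km/s

2.5058 km/s


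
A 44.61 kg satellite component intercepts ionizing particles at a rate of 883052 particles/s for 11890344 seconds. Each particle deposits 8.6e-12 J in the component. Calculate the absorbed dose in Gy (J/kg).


Total energy deposited = rate * time * E_per
  = 883052 * 11890344 * 8.6e-12 = 90.2982 J
Dose = E_total / mass = 90.2982 / 44.61
Dose = 2.0242 Gy

2.0242 Gy


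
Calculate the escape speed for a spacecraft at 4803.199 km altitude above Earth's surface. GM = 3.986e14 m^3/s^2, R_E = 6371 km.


r = 6371.0 + 4803.199 = 11174.1990 km = 1.1174199e+07 m
v_esc = sqrt(2*mu/r) = sqrt(2*3.986e14 / 1.1174199e+07)
v_esc = 8446.4739 m/s = 8.4465 km/s

8.4465 km/s


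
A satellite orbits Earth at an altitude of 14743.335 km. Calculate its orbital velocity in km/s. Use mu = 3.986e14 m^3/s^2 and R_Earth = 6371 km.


r = R_E + alt = 6371.0 + 14743.335 = 21114.3350 km = 2.1114335e+07 m
v = sqrt(mu/r) = sqrt(3.986e14 / 2.1114335e+07) = 4344.9016 m/s = 4.3449 km/s

4.3449 km/s


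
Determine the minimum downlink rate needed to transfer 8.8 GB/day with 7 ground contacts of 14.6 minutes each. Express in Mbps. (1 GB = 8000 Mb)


total contact time = 7 * 14.6 * 60 = 6132.0000 s
data = 8.8 GB = 70400.0000 Mb
rate = 70400.0000 / 6132.0000 = 11.4808 Mbps

11.4808 Mbps


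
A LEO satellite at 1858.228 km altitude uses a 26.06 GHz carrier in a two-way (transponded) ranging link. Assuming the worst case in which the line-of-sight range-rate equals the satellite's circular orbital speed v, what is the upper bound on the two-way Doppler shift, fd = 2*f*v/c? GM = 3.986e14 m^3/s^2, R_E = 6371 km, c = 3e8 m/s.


r = 8.229228e+06 m
v = sqrt(mu/r) = 6959.6772 m/s (worst-case radial velocity)
f = 26.06 GHz = 2.606e+10 Hz
fd = 2*f*v/c = 2*2.606e+10*6959.6772/3.0e+08
fd = 1.2091279e+06 Hz

1.2091e+06 Hz


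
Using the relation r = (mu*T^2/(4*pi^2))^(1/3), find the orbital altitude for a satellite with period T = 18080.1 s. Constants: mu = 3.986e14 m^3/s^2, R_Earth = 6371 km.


T = 18080.1 s
r = (mu*T^2/(4*pi^2))^(1/3) = (3.986e14 * 18080.1^2 / (4*pi^2))^(1/3)
r = 1.4888801e+07 m = 14888.8014 km
alt = r - R_E = 14888.8014 - 6371 = 8517.8014 km

8517.8014 km


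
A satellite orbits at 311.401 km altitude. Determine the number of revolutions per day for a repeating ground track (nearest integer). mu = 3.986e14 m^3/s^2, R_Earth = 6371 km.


r = 6.682401e+06 m
T = 2*pi*sqrt(r^3/mu) = 5436.3827 s = 90.6064 min
revs/day = 1440 / 90.6064 = 15.8929
Rounded: 16 revolutions per day

16 revolutions per day


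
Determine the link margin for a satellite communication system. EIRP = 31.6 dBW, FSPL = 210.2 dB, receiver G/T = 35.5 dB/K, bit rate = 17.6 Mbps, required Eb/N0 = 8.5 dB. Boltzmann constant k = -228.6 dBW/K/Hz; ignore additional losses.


C/N0 = EIRP - FSPL + G/T - k = 31.6 - 210.2 + 35.5 - (-228.6)
C/N0 = 85.5000 dB-Hz
R_b = 17.6 Mbps = 1.76e+07 bps -> 10*log10(R_b) = 72.4551 dB-Hz
Eb/N0 = C/N0 - 10*log10(R_b) = 85.5000 - 72.4551 = 13.0449 dB
Margin = Eb/N0 - Eb/N0_req = 13.0449 - 8.5 = 4.5449 dB (link closes)

4.5449 dB


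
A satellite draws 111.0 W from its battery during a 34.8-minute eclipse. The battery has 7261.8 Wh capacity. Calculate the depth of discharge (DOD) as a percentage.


E_used = P * t / 60 = 111.0 * 34.8 / 60 = 64.3800 Wh
DOD = E_used / E_total * 100 = 64.3800 / 7261.8 * 100
DOD = 0.8865571 %

0.8866 %


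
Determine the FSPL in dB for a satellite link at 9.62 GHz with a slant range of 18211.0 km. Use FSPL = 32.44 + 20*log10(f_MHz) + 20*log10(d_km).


f = 9.62 GHz = 9620.0000 MHz
d = 18211.0 km
FSPL = 32.44 + 20*log10(9620.0000) + 20*log10(18211.0)
FSPL = 32.44 + 79.6635 + 85.2067
FSPL = 197.3102 dB

197.3102 dB


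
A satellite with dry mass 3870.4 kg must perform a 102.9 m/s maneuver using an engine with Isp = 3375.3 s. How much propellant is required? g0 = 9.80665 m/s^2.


ve = Isp * g0 = 3375.3 * 9.80665 = 33100.385745 m/s
mass ratio = exp(dv/ve) = exp(102.9/33100.385745) = 1.00311356
m_prop = m_dry * (mr - 1) = 3870.4 * (1.00311356 - 1)
m_prop = 12.0507 kg

12.0507 kg


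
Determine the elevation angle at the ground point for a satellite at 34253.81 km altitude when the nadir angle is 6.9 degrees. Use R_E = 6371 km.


r = R_E + alt = 40624.8100 km
Law of sines in the satellite / Earth-center / ground-point triangle:
  sin(nadir)/R_E = sin(90 + el)/r  =>  cos(el) = (r/R_E)*sin(nadir)
cos(el) = (40624.8100 / 6371.0000) * sin(6.9 deg) = 0.766055
el = arccos(0.766055) = 39.9991 deg
(Earth-central angle = 90 - nadir - el = 43.1009 deg)

39.9991 degrees


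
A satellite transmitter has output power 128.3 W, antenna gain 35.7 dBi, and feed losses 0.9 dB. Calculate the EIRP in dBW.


Pt = 128.3 W = 21.0823 dBW
EIRP = Pt_dBW + Gt - losses = 21.0823 + 35.7 - 0.9 = 55.8823 dBW

55.8823 dBW


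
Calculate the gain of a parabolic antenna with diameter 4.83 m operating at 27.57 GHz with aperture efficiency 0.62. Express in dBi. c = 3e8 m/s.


lambda = c/f = 3e8 / 2.757e+10 = 0.01088139 m
G = eta*(pi*D/lambda)^2 = 0.62*(pi*4.83/0.01088139)^2
G = 1.2056374e+06 (linear)
G = 10*log10(1.2056374e+06) = 60.8122 dBi

60.8122 dBi


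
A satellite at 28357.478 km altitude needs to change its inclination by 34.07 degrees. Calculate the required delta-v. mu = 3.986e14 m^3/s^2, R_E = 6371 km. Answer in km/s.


r = 34728.4780 km = 3.4728478e+07 m
V = sqrt(mu/r) = 3387.8625 m/s
di = 34.07 deg = 0.5946337 rad
dV = 2*V*sin(di/2) = 2*3387.8625*sin(0.2973168)
dV = 1984.9881 m/s = 1.9850 km/s

1.9850 km/s


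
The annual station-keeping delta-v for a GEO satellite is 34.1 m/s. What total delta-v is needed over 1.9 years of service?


dV = rate * years = 34.1 * 1.9
dV = 64.7900 m/s

64.7900 m/s


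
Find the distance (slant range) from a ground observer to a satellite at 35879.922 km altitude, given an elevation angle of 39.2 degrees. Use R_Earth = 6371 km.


h = 35879.922 km, el = 39.2 deg
d = -R_E*sin(el) + sqrt((R_E*sin(el))^2 + 2*R_E*h + h^2)
d = -6371.0000*sin(0.6841691) + sqrt((6371.0000*0.6320293)^2 + 2*6371.0000*35879.922 + 35879.922^2)
d = 37934.8087 km

37934.8087 km


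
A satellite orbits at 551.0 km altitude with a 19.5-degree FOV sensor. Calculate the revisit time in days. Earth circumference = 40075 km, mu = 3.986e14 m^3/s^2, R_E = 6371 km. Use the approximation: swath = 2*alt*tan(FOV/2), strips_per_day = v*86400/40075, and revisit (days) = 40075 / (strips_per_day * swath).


swath = 2*551.0*tan(0.1701696) = 189.3582 km
v = sqrt(mu/r) = 7588.4460 m/s = 7.5884 km/s
strips/day = v*86400/40075 = 7.5884*86400/40075 = 16.3604
coverage/day = strips * swath = 16.3604 * 189.3582 = 3097.9703 km
revisit = 40075 / 3097.9703 = 12.9359 days

12.9359 days


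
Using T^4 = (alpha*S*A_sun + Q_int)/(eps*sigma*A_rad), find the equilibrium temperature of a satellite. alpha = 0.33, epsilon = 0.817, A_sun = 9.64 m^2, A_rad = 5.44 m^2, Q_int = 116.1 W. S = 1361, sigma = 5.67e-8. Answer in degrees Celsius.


Numerator = alpha*S*A_sun + Q_int = 0.33*1361*9.64 + 116.1 = 4445.7132 W
Denominator = eps*sigma*A_rad = 0.817*5.67e-8*5.44 = 2.5200202e-07 W/K^4
T^4 = 1.7641578e+10 K^4
T = 364.4470 K = 91.2970 C

91.2970 degrees Celsius


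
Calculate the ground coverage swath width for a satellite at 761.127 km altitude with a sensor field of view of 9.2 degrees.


FOV = 9.2 deg = 0.1605703 rad
swath = 2 * alt * tan(FOV/2) = 2 * 761.127 * tan(0.08028515)
swath = 2 * 761.127 * 0.08045809
swath = 122.4776 km

122.4776 km


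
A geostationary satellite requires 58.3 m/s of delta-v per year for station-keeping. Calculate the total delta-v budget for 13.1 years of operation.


dV = rate * years = 58.3 * 13.1
dV = 763.7300 m/s

763.7300 m/s


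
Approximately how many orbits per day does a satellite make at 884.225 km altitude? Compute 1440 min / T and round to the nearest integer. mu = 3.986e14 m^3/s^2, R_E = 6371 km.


r = 7.255225e+06 m
T = 2*pi*sqrt(r^3/mu) = 6150.1761 s = 102.5029 min
revs/day = 1440 / 102.5029 = 14.0484
Rounded: 14 revolutions per day

14 revolutions per day


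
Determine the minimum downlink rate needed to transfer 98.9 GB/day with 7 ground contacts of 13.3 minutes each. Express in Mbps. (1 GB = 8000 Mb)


total contact time = 7 * 13.3 * 60 = 5586.0000 s
data = 98.9 GB = 791200.0000 Mb
rate = 791200.0000 / 5586.0000 = 141.6398 Mbps

141.6398 Mbps


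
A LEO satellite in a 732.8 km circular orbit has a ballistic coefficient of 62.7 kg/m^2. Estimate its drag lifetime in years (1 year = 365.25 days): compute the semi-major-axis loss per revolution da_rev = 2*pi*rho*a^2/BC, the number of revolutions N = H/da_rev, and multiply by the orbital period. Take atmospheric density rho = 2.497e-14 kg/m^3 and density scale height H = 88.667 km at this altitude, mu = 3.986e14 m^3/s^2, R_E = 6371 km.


a = R_E + alt = 7103.8000 km = 7.1038e+06 m
da_rev = 2*pi*rho*a^2/BC = 2*pi*2.497e-14*(7.1038e+06)^2/62.7 = 0.12627353 m per revolution
N = H/da_rev = 88667.0000 m / 0.12627353 m = 702182.0010 revolutions
P = 2*pi*sqrt(a^3/mu) = 5958.6422 s
lifetime = N*P = 702182.0010 * 5958.6422 = 4.1840513e+09 s = 48426.5199 days
years = 48426.5199 / 365.25 = 132.5846 years

132.5846 years


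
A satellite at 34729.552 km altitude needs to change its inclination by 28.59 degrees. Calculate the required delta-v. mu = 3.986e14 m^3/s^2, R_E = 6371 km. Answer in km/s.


r = 41100.5520 km = 4.1100552e+07 m
V = sqrt(mu/r) = 3114.1879 m/s
di = 28.59 deg = 0.4989896 rad
dV = 2*V*sin(di/2) = 2*3114.1879*sin(0.2494948)
dV = 1537.8760 m/s = 1.5379 km/s

1.5379 km/s


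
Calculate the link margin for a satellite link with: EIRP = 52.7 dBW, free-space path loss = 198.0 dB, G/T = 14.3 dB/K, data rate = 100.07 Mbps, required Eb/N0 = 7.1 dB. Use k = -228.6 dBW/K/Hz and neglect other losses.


C/N0 = EIRP - FSPL + G/T - k = 52.7 - 198.0 + 14.3 - (-228.6)
C/N0 = 97.6000 dB-Hz
R_b = 100.07 Mbps = 1.0007e+08 bps -> 10*log10(R_b) = 80.0030 dB-Hz
Eb/N0 = C/N0 - 10*log10(R_b) = 97.6000 - 80.0030 = 17.5970 dB
Margin = Eb/N0 - Eb/N0_req = 17.5970 - 7.1 = 10.4970 dB (link closes)

10.4970 dB


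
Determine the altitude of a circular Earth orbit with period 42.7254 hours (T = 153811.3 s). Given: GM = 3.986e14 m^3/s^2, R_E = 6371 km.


T = 153811.3 s
r = (mu*T^2/(4*pi^2))^(1/3) = (3.986e14 * 153811.3^2 / (4*pi^2))^(1/3)
r = 6.2046604e+07 m = 62046.6037 km
alt = r - R_E = 62046.6037 - 6371 = 55675.6037 km

55675.6037 km


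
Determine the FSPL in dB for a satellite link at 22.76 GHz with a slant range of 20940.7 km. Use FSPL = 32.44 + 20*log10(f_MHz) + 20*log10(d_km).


f = 22.76 GHz = 22760.0000 MHz
d = 20940.7 km
FSPL = 32.44 + 20*log10(22760.0000) + 20*log10(20940.7)
FSPL = 32.44 + 87.1434 + 86.4198
FSPL = 206.0033 dB

206.0033 dB


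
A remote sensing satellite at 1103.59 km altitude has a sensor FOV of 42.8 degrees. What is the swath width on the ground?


FOV = 42.8 deg = 0.7470009 rad
swath = 2 * alt * tan(FOV/2) = 2 * 1103.59 * tan(0.3735005)
swath = 2 * 1103.59 * 0.3918957
swath = 864.9844 km

864.9844 km


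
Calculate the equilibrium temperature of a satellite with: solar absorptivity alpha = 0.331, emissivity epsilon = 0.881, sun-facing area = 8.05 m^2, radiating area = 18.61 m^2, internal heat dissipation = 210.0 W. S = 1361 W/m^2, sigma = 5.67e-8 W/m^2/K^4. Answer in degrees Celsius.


Numerator = alpha*S*A_sun + Q_int = 0.331*1361*8.05 + 210.0 = 3836.4526 W
Denominator = eps*sigma*A_rad = 0.881*5.67e-8*18.61 = 9.2961975e-07 W/K^4
T^4 = 4.1269052e+09 K^4
T = 253.4581 K = -19.6919 C

-19.6919 degrees Celsius


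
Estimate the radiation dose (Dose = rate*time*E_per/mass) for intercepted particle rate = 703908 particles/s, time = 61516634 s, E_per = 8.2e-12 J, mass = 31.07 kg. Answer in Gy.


Total energy deposited = rate * time * E_per
  = 703908 * 61516634 * 8.2e-12 = 355.0768 J
Dose = E_total / mass = 355.0768 / 31.07
Dose = 11.4283 Gy

11.4283 Gy


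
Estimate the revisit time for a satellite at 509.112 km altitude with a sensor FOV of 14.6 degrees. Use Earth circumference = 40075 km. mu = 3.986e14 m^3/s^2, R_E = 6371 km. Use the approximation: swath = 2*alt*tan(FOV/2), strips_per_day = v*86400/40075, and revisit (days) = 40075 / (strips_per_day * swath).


swath = 2*509.112*tan(0.127409) = 130.4375 km
v = sqrt(mu/r) = 7611.5112 m/s = 7.6115 km/s
strips/day = v*86400/40075 = 7.6115*86400/40075 = 16.4101
coverage/day = strips * swath = 16.4101 * 130.4375 = 2140.4919 km
revisit = 40075 / 2140.4919 = 18.7223 days

18.7223 days


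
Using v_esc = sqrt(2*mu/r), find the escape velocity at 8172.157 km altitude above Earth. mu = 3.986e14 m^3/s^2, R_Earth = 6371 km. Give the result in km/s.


r = 6371.0 + 8172.157 = 14543.1570 km = 1.4543157e+07 m
v_esc = sqrt(2*mu/r) = sqrt(2*3.986e14 / 1.4543157e+07)
v_esc = 7403.7935 m/s = 7.4038 km/s

7.4038 km/s


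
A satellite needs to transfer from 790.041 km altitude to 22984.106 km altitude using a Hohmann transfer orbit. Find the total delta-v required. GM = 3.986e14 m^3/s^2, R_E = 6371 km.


r1 = 7161.0410 km = 7.161041e+06 m
r2 = 29355.1060 km = 2.9355106e+07 m
dv1 = sqrt(mu/r1)*(sqrt(2*r2/(r1+r2)) - 1) = 1999.3654 m/s
dv2 = sqrt(mu/r2)*(1 - sqrt(2*r1/(r1+r2))) = 1377.1665 m/s
total dv = |dv1| + |dv2| = 1999.3654 + 1377.1665 = 3376.5319 m/s = 3.3765 km/s

3.3765 km/s


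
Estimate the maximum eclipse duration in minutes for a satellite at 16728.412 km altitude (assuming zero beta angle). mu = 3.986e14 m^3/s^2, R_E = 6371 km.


r = 23099.4120 km
T = 582.3195 min
Eclipse fraction = arcsin(R_E/r)/pi = arcsin(6371.0000/23099.4120)/pi
= arcsin(0.2758079)/pi = 0.08894536
Eclipse duration = 0.08894536 * 582.3195 = 51.7946 min

51.7946 minutes


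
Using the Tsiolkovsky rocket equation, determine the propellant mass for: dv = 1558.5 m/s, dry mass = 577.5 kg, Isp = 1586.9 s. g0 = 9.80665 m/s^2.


ve = Isp * g0 = 1586.9 * 9.80665 = 15562.172885 m/s
mass ratio = exp(dv/ve) = exp(1558.5/15562.172885) = 1.10533304
m_prop = m_dry * (mr - 1) = 577.5 * (1.10533304 - 1)
m_prop = 60.8298 kg

60.8298 kg


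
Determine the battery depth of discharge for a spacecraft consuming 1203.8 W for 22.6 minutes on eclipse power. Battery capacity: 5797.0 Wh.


E_used = P * t / 60 = 1203.8 * 22.6 / 60 = 453.4313 Wh
DOD = E_used / E_total * 100 = 453.4313 / 5797.0 * 100
DOD = 7.8218 %

7.8218 %


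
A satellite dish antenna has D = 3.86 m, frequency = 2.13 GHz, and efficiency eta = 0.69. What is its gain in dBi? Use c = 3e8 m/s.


lambda = c/f = 3e8 / 2.13e+09 = 0.1408451 m
G = eta*(pi*D/lambda)^2 = 0.69*(pi*3.86/0.1408451)^2
G = 5114.9353 (linear)
G = 10*log10(5114.9353) = 37.0884 dBi

37.0884 dBi


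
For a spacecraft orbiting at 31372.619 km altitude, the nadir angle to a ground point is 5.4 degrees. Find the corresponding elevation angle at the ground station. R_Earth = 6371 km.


r = R_E + alt = 37743.6190 km
Law of sines in the satellite / Earth-center / ground-point triangle:
  sin(nadir)/R_E = sin(90 + el)/r  =>  cos(el) = (r/R_E)*sin(nadir)
cos(el) = (37743.6190 / 6371.0000) * sin(5.4 deg) = 0.5575245
el = arccos(0.5575245) = 56.1152 deg
(Earth-central angle = 90 - nadir - el = 28.4848 deg)

56.1152 degrees


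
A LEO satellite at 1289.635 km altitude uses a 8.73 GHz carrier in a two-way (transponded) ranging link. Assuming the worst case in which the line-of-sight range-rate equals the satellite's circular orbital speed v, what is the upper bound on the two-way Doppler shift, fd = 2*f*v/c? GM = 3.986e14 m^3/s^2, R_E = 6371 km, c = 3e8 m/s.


r = 7.660635e+06 m
v = sqrt(mu/r) = 7213.3377 m/s (worst-case radial velocity)
f = 8.73 GHz = 8.73e+09 Hz
fd = 2*f*v/c = 2*8.73e+09*7213.3377/3.0e+08
fd = 419816.2516 Hz

419816.2516 Hz


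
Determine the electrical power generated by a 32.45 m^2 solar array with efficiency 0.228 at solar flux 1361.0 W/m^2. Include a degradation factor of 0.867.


P = area * eta * S * degradation
P = 32.45 * 0.228 * 1361.0 * 0.867
P = 8730.2518 W

8730.2518 W


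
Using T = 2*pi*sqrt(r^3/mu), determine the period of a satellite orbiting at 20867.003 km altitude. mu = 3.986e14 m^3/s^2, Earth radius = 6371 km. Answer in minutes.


r = 27238.0030 km = 2.7238003e+07 m
T = 2*pi*sqrt(r^3/mu) = 2*pi*sqrt(2.0208114e+22 / 3.986e14)
T = 44737.7477 s = 745.6291 min

745.6291 minutes


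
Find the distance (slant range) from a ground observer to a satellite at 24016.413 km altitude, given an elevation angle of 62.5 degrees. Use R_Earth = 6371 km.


h = 24016.413 km, el = 62.5 deg
d = -R_E*sin(el) + sqrt((R_E*sin(el))^2 + 2*R_E*h + h^2)
d = -6371.0000*sin(1.0908) + sqrt((6371.0000*0.8870108)^2 + 2*6371.0000*24016.413 + 24016.413^2)
d = 24593.5342 km

24593.5342 km


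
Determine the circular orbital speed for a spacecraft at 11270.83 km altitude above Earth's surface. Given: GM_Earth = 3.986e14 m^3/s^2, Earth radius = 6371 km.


r = R_E + alt = 6371.0 + 11270.83 = 17641.8300 km = 1.764183e+07 m
v = sqrt(mu/r) = sqrt(3.986e14 / 1.764183e+07) = 4753.3176 m/s = 4.7533 km/s

4.7533 km/s


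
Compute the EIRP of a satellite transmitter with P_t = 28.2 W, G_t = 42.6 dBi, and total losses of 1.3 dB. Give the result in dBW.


Pt = 28.2 W = 14.5025 dBW
EIRP = Pt_dBW + Gt - losses = 14.5025 + 42.6 - 1.3 = 55.8025 dBW

55.8025 dBW


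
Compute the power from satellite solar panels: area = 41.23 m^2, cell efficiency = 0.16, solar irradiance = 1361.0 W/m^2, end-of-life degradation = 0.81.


P = area * eta * S * degradation
P = 41.23 * 0.16 * 1361.0 * 0.81
P = 7272.3783 W

7272.3783 W


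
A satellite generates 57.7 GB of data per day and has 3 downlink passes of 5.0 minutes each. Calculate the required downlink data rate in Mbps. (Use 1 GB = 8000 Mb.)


total contact time = 3 * 5.0 * 60 = 900.0000 s
data = 57.7 GB = 461600.0000 Mb
rate = 461600.0000 / 900.0000 = 512.8889 Mbps

512.8889 Mbps


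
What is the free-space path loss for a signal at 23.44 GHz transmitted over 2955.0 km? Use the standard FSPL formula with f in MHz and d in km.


f = 23.44 GHz = 23440.0000 MHz
d = 2955.0 km
FSPL = 32.44 + 20*log10(23440.0000) + 20*log10(2955.0)
FSPL = 32.44 + 87.3992 + 69.4111
FSPL = 189.2503 dB

189.2503 dB


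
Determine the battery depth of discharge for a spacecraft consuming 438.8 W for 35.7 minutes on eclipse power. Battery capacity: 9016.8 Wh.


E_used = P * t / 60 = 438.8 * 35.7 / 60 = 261.0860 Wh
DOD = E_used / E_total * 100 = 261.0860 / 9016.8 * 100
DOD = 2.8956 %

2.8956 %


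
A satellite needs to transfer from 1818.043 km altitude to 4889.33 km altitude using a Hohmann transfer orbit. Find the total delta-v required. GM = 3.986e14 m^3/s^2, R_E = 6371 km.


r1 = 8189.0430 km = 8.189043e+06 m
r2 = 11260.3300 km = 1.126033e+07 m
dv1 = sqrt(mu/r1)*(sqrt(2*r2/(r1+r2)) - 1) = 530.6722 m/s
dv2 = sqrt(mu/r2)*(1 - sqrt(2*r1/(r1+r2))) = 489.9342 m/s
total dv = |dv1| + |dv2| = 530.6722 + 489.9342 = 1020.6063 m/s = 1.0206 km/s

1.0206 km/s


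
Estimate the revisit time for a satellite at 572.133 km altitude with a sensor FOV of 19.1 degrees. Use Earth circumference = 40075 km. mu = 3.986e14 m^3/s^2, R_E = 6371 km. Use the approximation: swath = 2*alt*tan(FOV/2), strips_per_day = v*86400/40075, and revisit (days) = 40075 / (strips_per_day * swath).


swath = 2*572.133*tan(0.1666789) = 192.5111 km
v = sqrt(mu/r) = 7576.8887 m/s = 7.5769 km/s
strips/day = v*86400/40075 = 7.5769*86400/40075 = 16.3355
coverage/day = strips * swath = 16.3355 * 192.5111 = 3144.7561 km
revisit = 40075 / 3144.7561 = 12.7434 days

12.7434 days


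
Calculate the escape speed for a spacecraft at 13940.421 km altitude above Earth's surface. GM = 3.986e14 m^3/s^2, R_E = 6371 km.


r = 6371.0 + 13940.421 = 20311.4210 km = 2.0311421e+07 m
v_esc = sqrt(2*mu/r) = sqrt(2*3.986e14 / 2.0311421e+07)
v_esc = 6264.8906 m/s = 6.2649 km/s

6.2649 km/s


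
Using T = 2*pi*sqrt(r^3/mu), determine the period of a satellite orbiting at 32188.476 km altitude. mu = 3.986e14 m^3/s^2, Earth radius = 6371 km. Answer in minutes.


r = 38559.4760 km = 3.8559476e+07 m
T = 2*pi*sqrt(r^3/mu) = 2*pi*sqrt(5.7331509e+22 / 3.986e14)
T = 75354.2768 s = 1255.9046 min

1255.9046 minutes


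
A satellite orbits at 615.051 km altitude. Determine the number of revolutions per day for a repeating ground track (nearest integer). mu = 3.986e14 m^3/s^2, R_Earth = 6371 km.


r = 6.986051e+06 m
T = 2*pi*sqrt(r^3/mu) = 5811.1067 s = 96.8518 min
revs/day = 1440 / 96.8518 = 14.8681
Rounded: 15 revolutions per day

15 revolutions per day


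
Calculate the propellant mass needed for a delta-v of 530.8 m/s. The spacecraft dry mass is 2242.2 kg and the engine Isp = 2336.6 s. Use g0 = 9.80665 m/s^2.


ve = Isp * g0 = 2336.6 * 9.80665 = 22914.218390 m/s
mass ratio = exp(dv/ve) = exp(530.8/22914.218390) = 1.02343504
m_prop = m_dry * (mr - 1) = 2242.2 * (1.02343504 - 1)
m_prop = 52.5460 kg

52.5460 kg


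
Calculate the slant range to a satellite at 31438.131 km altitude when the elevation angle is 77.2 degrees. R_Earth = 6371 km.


h = 31438.131 km, el = 77.2 deg
d = -R_E*sin(el) + sqrt((R_E*sin(el))^2 + 2*R_E*h + h^2)
d = -6371.0000*sin(1.3474) + sqrt((6371.0000*0.9751494)^2 + 2*6371.0000*31438.131 + 31438.131^2)
d = 31570.0986 km

31570.0986 km


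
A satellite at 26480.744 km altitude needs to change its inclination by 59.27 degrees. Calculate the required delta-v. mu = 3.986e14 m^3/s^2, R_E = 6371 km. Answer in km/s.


r = 32851.7440 km = 3.2851744e+07 m
V = sqrt(mu/r) = 3483.2884 m/s
di = 59.27 deg = 1.0345 rad
dV = 2*V*sin(di/2) = 2*3483.2884*sin(0.5172283)
dV = 3444.7836 m/s = 3.4448 km/s

3.4448 km/s


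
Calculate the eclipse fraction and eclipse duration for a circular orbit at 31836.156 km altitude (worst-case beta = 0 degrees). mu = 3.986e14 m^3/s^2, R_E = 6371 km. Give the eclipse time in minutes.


r = 38207.1560 km
T = 1238.7311 min
Eclipse fraction = arcsin(R_E/r)/pi = arcsin(6371.0000/38207.1560)/pi
= arcsin(0.1667489)/pi = 0.05332692
Eclipse duration = 0.05332692 * 1238.7311 = 66.0577 min

66.0577 minutes


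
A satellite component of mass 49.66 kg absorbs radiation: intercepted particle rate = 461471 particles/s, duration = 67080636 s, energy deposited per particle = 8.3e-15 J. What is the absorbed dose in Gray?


Total energy deposited = rate * time * E_per
  = 461471 * 67080636 * 8.3e-15 = 0.2569329 J
Dose = E_total / mass = 0.2569329 / 49.66
Dose = 0.00517384 Gy

0.0052 Gy


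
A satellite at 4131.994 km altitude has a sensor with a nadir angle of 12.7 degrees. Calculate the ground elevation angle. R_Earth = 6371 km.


r = R_E + alt = 10502.9940 km
Law of sines in the satellite / Earth-center / ground-point triangle:
  sin(nadir)/R_E = sin(90 + el)/r  =>  cos(el) = (r/R_E)*sin(nadir)
cos(el) = (10502.9940 / 6371.0000) * sin(12.7 deg) = 0.3624303
el = arccos(0.3624303) = 68.7505 deg
(Earth-central angle = 90 - nadir - el = 8.5495 deg)

68.7505 degrees


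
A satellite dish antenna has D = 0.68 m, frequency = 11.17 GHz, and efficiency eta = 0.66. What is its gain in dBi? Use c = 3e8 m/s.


lambda = c/f = 3e8 / 1.117e+10 = 0.02685765 m
G = eta*(pi*D/lambda)^2 = 0.66*(pi*0.68/0.02685765)^2
G = 4175.6621 (linear)
G = 10*log10(4175.6621) = 36.2073 dBi

36.2073 dBi


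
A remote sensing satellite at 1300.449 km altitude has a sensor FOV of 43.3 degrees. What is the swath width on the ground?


FOV = 43.3 deg = 0.7557276 rad
swath = 2 * alt * tan(FOV/2) = 2 * 1300.449 * tan(0.3778638)
swath = 2 * 1300.449 * 0.3969378
swath = 1032.3948 km

1032.3948 km


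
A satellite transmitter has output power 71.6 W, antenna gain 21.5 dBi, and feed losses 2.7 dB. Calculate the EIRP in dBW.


Pt = 71.6 W = 18.5491 dBW
EIRP = Pt_dBW + Gt - losses = 18.5491 + 21.5 - 2.7 = 37.3491 dBW

37.3491 dBW


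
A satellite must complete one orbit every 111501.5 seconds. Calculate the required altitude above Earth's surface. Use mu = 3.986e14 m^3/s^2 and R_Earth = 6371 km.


T = 111501.5 s
r = (mu*T^2/(4*pi^2))^(1/3) = (3.986e14 * 111501.5^2 / (4*pi^2))^(1/3)
r = 5.0070238e+07 m = 50070.2384 km
alt = r - R_E = 50070.2384 - 6371 = 43699.2384 km

43699.2384 km


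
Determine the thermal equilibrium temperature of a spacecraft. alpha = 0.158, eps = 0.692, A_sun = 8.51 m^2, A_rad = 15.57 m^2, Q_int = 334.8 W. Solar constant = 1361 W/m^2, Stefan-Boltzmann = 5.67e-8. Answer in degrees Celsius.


Numerator = alpha*S*A_sun + Q_int = 0.158*1361*8.51 + 334.8 = 2164.7734 W
Denominator = eps*sigma*A_rad = 0.692*5.67e-8*15.57 = 6.1091075e-07 W/K^4
T^4 = 3.5435182e+09 K^4
T = 243.9825 K = -29.1675 C

-29.1675 degrees Celsius


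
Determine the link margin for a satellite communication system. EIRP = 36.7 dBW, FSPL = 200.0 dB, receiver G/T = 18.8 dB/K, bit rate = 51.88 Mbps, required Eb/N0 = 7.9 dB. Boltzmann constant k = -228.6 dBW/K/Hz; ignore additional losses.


C/N0 = EIRP - FSPL + G/T - k = 36.7 - 200.0 + 18.8 - (-228.6)
C/N0 = 84.1000 dB-Hz
R_b = 51.88 Mbps = 5.188e+07 bps -> 10*log10(R_b) = 77.1500 dB-Hz
Eb/N0 = C/N0 - 10*log10(R_b) = 84.1000 - 77.1500 = 6.9500 dB
Margin = Eb/N0 - Eb/N0_req = 6.9500 - 7.9 = -0.9499997 dB (negative margin: link does not close)

-0.9500 dB


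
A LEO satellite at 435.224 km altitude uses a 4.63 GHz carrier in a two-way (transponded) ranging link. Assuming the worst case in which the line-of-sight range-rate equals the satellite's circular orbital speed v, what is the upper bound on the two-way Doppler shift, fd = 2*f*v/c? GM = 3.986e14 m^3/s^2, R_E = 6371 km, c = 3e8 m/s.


r = 6.806224e+06 m
v = sqrt(mu/r) = 7652.7148 m/s (worst-case radial velocity)
f = 4.63 GHz = 4.63e+09 Hz
fd = 2*f*v/c = 2*4.63e+09*7652.7148/3.0e+08
fd = 236213.7967 Hz

236213.7967 Hz


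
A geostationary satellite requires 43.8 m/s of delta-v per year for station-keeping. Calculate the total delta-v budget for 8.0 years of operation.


dV = rate * years = 43.8 * 8.0
dV = 350.4000 m/s

350.4000 m/s


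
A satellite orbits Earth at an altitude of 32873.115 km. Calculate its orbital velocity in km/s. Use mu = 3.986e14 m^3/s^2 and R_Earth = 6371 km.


r = R_E + alt = 6371.0 + 32873.115 = 39244.1150 km = 3.9244115e+07 m
v = sqrt(mu/r) = sqrt(3.986e14 / 3.9244115e+07) = 3186.9950 m/s = 3.1870 km/s

3.1870 km/s


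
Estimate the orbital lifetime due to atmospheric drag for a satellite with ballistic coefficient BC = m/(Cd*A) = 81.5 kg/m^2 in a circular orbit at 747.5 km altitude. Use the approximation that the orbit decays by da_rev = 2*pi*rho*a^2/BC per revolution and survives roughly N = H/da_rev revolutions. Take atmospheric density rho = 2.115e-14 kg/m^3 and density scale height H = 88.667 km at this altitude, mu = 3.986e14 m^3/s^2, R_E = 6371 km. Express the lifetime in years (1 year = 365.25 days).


a = R_E + alt = 7118.5000 km = 7.1185e+06 m
da_rev = 2*pi*rho*a^2/BC = 2*pi*2.115e-14*(7.1185e+06)^2/81.5 = 0.0826246457 m per revolution
N = H/da_rev = 88667.0000 m / 0.0826246457 m = 1.0731302e+06 revolutions
P = 2*pi*sqrt(a^3/mu) = 5977.1473 s
lifetime = N*P = 1.0731302e+06 * 5977.1473 = 6.414257e+09 s = 74239.0862 days
years = 74239.0862 / 365.25 = 203.2555 years

203.2555 years


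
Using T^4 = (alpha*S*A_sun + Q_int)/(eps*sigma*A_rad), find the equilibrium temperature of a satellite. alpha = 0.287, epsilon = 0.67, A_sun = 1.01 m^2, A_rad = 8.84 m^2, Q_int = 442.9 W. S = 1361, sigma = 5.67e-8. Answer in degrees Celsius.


Numerator = alpha*S*A_sun + Q_int = 0.287*1361*1.01 + 442.9 = 837.4131 W
Denominator = eps*sigma*A_rad = 0.67*5.67e-8*8.84 = 3.3582276e-07 W/K^4
T^4 = 2.4936162e+09 K^4
T = 223.4639 K = -49.6861 C

-49.6861 degrees Celsius


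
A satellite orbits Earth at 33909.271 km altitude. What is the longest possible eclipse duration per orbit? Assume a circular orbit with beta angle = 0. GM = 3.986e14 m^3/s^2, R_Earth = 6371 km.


r = 40280.2710 km
T = 1340.9067 min
Eclipse fraction = arcsin(R_E/r)/pi = arcsin(6371.0000/40280.2710)/pi
= arcsin(0.1581668)/pi = 0.05055836
Eclipse duration = 0.05055836 * 1340.9067 = 67.7940 min

67.7940 minutes


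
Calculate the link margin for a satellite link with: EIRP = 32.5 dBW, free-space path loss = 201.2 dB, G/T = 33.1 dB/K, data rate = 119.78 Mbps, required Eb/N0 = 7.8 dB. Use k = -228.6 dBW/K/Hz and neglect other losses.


C/N0 = EIRP - FSPL + G/T - k = 32.5 - 201.2 + 33.1 - (-228.6)
C/N0 = 93.0000 dB-Hz
R_b = 119.78 Mbps = 1.1978e+08 bps -> 10*log10(R_b) = 80.7838 dB-Hz
Eb/N0 = C/N0 - 10*log10(R_b) = 93.0000 - 80.7838 = 12.2162 dB
Margin = Eb/N0 - Eb/N0_req = 12.2162 - 7.8 = 4.4162 dB (link closes)

4.4162 dB


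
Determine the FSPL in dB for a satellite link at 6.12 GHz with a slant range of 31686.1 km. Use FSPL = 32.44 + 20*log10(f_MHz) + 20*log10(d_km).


f = 6.12 GHz = 6120.0000 MHz
d = 31686.1 km
FSPL = 32.44 + 20*log10(6120.0000) + 20*log10(31686.1)
FSPL = 32.44 + 75.7350 + 90.0174
FSPL = 198.1924 dB

198.1924 dB


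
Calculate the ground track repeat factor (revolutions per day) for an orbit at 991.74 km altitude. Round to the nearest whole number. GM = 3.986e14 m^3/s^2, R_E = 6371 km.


r = 7.36274e+06 m
T = 2*pi*sqrt(r^3/mu) = 6287.3903 s = 104.7898 min
revs/day = 1440 / 104.7898 = 13.7418
Rounded: 14 revolutions per day

14 revolutions per day


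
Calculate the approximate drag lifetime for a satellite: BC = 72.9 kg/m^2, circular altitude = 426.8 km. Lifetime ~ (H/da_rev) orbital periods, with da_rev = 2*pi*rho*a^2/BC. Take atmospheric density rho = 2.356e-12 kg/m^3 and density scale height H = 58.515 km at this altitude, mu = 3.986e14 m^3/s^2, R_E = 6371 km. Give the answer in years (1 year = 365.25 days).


a = R_E + alt = 6797.8000 km = 6.7978e+06 m
da_rev = 2*pi*rho*a^2/BC = 2*pi*2.356e-12*(6.7978e+06)^2/72.9 = 9.383490 m per revolution
N = H/da_rev = 58515.0000 m / 9.383490 m = 6235.9528 revolutions
P = 2*pi*sqrt(a^3/mu) = 5577.8110 s
lifetime = N*P = 6235.9528 * 5577.8110 = 3.4782966e+07 s = 402.5806 days
years = 402.5806 / 365.25 = 1.1022 years

1.1022 years


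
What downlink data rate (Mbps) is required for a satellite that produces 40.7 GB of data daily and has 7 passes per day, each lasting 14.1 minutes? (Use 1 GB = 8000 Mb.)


total contact time = 7 * 14.1 * 60 = 5922.0000 s
data = 40.7 GB = 325600.0000 Mb
rate = 325600.0000 / 5922.0000 = 54.9814 Mbps

54.9814 Mbps


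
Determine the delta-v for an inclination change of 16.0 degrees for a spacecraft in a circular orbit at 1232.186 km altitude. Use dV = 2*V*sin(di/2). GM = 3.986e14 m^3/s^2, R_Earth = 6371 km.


r = 7603.1860 km = 7.603186e+06 m
V = sqrt(mu/r) = 7240.5380 m/s
di = 16.0 deg = 0.2792527 rad
dV = 2*V*sin(di/2) = 2*7240.5380*sin(0.1396263)
dV = 2015.3763 m/s = 2.0154 km/s

2.0154 km/s
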